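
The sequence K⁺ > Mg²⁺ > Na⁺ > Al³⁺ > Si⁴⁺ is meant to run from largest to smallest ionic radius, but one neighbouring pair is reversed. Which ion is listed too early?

Mg²⁺

Check each adjacent pair. Mg²⁺ and Na⁺ are reversed: Mg²⁺ and Na⁺ share 10 electrons; the higher nuclear charge on Mg (Z=12) contracts it more, so Mg²⁺ < Na⁺. No other neighbouring pair contradicts the periodic trends, so Mg²⁺ is the ion listed too early.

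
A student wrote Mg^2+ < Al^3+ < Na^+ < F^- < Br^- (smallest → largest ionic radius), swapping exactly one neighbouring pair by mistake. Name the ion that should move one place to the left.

Scanning neighbour by neighbour, only Mg^2+/Al^3+ violates a trend: they are isoelectronic (10 e⁻) and Al has more protons than Mg (13 vs 12), making Al^3+ smaller. That makes Al^3+ the one sitting a position late relative to where it belongs.

Al^3+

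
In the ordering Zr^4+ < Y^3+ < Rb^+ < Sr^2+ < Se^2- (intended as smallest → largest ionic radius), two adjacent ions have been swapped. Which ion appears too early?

Rb^+

The pair Rb^+, Sr^2+ is the wrong way round — Sr^2+ and Rb^+ share 36 electrons; the higher nuclear charge on Sr (Z=38) contracts it more, so Sr^2+ < Rb^+. All other adjacent pairs agree with periodic trends, so Rb^+ is the misplaced ion.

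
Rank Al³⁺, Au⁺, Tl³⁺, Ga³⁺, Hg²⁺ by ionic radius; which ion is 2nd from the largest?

Hg²⁺

Electron counts and nuclear charges: Al³⁺ has 10 e⁻ (Z=13), Ga³⁺ has 28 e⁻ (Z=31), Tl³⁺ has 78 e⁻ (Z=81), Hg²⁺ has 78 e⁻ (Z=80), Au⁺ has 78 e⁻ (Z=79). Al³⁺ < Ga³⁺ (same group, period 3 vs 4); Ga³⁺ < Tl³⁺ (same group, 2 shells fewer); Tl³⁺ < Hg²⁺ (isoelectronic, higher Z=81 is smaller); Hg²⁺ < Au⁺ (both 78 e⁻, Z=80>79).
Full ascending order: Al³⁺ < Ga³⁺ < Tl³⁺ < Hg²⁺ < Au⁺. Counting from the largest, position 2 is Hg²⁺.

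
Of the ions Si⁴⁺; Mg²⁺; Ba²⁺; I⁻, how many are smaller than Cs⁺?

Electron counts and nuclear charges: Si⁴⁺ has 10 e⁻ (Z=14), Mg²⁺ has 10 e⁻ (Z=12), Ba²⁺ has 54 e⁻ (Z=56), Cs⁺ has 54 e⁻ (Z=55), I⁻ has 54 e⁻ (Z=53). Si⁴⁺ < Mg²⁺ (both 10 e⁻, Z=14>12); Mg²⁺ < Ba²⁺ (same group, 3 shells fewer); Ba²⁺ < Cs⁺ (both 54 e⁻, Z=56>55); Cs⁺ < I⁻ (both 54 e⁻, Z=55>53).
Relative to Cs⁺, the ions that are smaller are Si⁴⁺, Mg²⁺, Ba²⁺. So 3 are smaller.

3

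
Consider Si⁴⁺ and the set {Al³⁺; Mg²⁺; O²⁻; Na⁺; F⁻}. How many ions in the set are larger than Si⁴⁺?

These species are isoelectronic with 10 electrons. The only difference is the number of protons: Si⁴⁺ (Z=14), Al³⁺ (Z=13), Mg²⁺ (Z=12), Na⁺ (Z=11), F⁻ (Z=9), O²⁻ (Z=8). The strongest nuclear pull (Si⁴⁺) gives the smallest ion.
Ordering all of them (including Si⁴⁺) by radius gives Si⁴⁺ < Al³⁺ < Mg²⁺ < Na⁺ < F⁻ < O²⁻. Count: 5.

5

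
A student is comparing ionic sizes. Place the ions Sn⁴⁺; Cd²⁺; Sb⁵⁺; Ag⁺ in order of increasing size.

Each ion has 46 electrons. The ranking follows nuclear charge in reverse — greater Z gives a smaller radius. Sb⁵⁺ (Z=51), Sn⁴⁺ (Z=50), Cd²⁺ (Z=48), Ag⁺ (Z=47).

Sb⁵⁺ < Sn⁴⁺ < Cd²⁺ < Ag⁺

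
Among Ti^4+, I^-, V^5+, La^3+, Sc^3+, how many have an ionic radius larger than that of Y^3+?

First list Z and electron count for each: V^5+ (Z=23, 18 e⁻), Ti^4+ (Z=22, 18 e⁻), Sc^3+ (Z=21, 18 e⁻), Y^3+ (Z=39, 36 e⁻), La^3+ (Z=57, 54 e⁻), I^- (Z=53, 54 e⁻). V^5+ < Ti^4+ (both 18 e⁻, Z=23>22); Ti^4+ < Sc^3+ (isoelectronic, higher Z=22 is smaller); Sc^3+ < Y^3+ (same group, 1 shell fewer); Y^3+ < La^3+ (same group, 1 shell fewer); La^3+ < I^- (both 54 e⁻, Z=57>53).
Placing each against Y^3+: smaller — V^5+, Ti^4+, Sc^3+; larger — La^3+, I^-. That's 2.

2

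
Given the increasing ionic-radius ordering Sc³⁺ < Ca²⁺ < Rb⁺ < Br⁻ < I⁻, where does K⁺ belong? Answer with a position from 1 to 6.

3

First list Z and electron count for each: Sc³⁺ (Z=21, 18 e⁻), Ca²⁺ (Z=20, 18 e⁻), K⁺ (Z=19, 18 e⁻), Rb⁺ (Z=37, 36 e⁻), Br⁻ (Z=35, 36 e⁻), I⁻ (Z=53, 54 e⁻). Sc³⁺ < Ca²⁺ (isoelectronic, higher Z=21 is smaller); Ca²⁺ < K⁺ (isoelectronic, higher Z=20 is smaller); K⁺ < Rb⁺ (same group, 1 shell fewer); Rb⁺ < Br⁻ (isoelectronic, higher Z=37 is smaller); Br⁻ < I⁻ (same group, 1 shell fewer).
The complete sequence is Sc³⁺ < Ca²⁺ < K⁺ < Rb⁺ < Br⁻ < I⁻. K⁺ sits at position 3.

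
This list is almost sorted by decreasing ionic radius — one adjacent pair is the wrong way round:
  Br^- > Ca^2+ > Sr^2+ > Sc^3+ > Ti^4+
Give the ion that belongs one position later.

Ca^2+

Scanning neighbour by neighbour, only Ca^2+/Sr^2+ violates a trend: same group and charge — period 4 sits above period 5, so Ca^2+ is smaller. That makes Ca^2+ the one sitting a position early relative to where it belongs.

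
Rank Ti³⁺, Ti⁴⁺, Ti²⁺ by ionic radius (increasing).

Same element, different charge: the more highly charged cation has fewer electrons and a greater effective nuclear charge per electron, making Ti⁴⁺ the smallest.

Ti⁴⁺ < Ti³⁺ < Ti²⁺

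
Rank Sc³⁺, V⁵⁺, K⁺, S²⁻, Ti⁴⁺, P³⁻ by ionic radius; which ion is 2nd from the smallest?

These species are isoelectronic with 18 electrons. The only difference is the number of protons: V⁵⁺ (Z=23), Ti⁴⁺ (Z=22), Sc³⁺ (Z=21), K⁺ (Z=19), S²⁻ (Z=16), P³⁻ (Z=15). The strongest nuclear pull (V⁵⁺) gives the smallest ion.
That gives V⁵⁺ < Ti⁴⁺ < Sc³⁺ < K⁺ < S²⁻ < P³⁻. From the smallest end, number 2 is Ti⁴⁺.

Ti⁴⁺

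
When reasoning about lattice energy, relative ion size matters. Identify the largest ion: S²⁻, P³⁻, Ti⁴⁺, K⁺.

Each ion has 18 electrons. The ranking follows nuclear charge in reverse — greater Z gives a smaller radius. Ti⁴⁺ (Z=22), K⁺ (Z=19), S²⁻ (Z=16), P³⁻ (Z=15).

P³⁻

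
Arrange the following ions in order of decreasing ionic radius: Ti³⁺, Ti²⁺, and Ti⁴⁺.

Same element, different charge: the more highly charged cation has fewer electrons and a greater effective nuclear charge per electron, making Ti⁴⁺ the smallest.

Ti²⁺ > Ti³⁺ > Ti⁴⁺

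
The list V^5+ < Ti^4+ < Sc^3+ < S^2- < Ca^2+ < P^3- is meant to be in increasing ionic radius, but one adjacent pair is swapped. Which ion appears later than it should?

The pair S^2-, Ca^2+ is the wrong way round — they are isoelectronic (18 e⁻) and Ca has more protons than S (20 vs 16), making Ca^2+ smaller. All other adjacent pairs agree with periodic trends, so Ca^2+ is the misplaced ion.

Ca^2+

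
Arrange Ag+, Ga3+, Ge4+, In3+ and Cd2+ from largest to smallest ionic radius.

Electron counts and nuclear charges: Ge4+ (Z=32, 28 e⁻), Ga3+ (Z=31, 28 e⁻), In3+ (Z=49, 46 e⁻), Cd2+ (Z=48, 46 e⁻), Ag+ (Z=47, 46 e⁻). Ge4+ < Ga3+ (isoelectronic, higher Z=32 is smaller); Ga3+ < In3+ (same group, period 4 vs 5); In3+ < Cd2+ (isoelectronic, higher Z=49 is smaller); Cd2+ < Ag+ (isoelectronic, higher Z=48 is smaller).

Ag+ > Cd2+ > In3+ > Ga3+ > Ge4+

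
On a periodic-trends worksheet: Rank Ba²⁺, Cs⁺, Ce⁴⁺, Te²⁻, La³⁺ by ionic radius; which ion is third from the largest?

Ba²⁺

Isoelectronic series (54 e⁻ each). Size is set by nuclear charge: more protons means a smaller ion. Ce⁴⁺ (Z=58), La³⁺ (Z=57), Ba²⁺ (Z=56), Cs⁺ (Z=55), Te²⁻ (Z=52).
So the order is Ce⁴⁺ < La³⁺ < Ba²⁺ < Cs⁺ < Te²⁻; the 3rd-largest ion is Ba²⁺.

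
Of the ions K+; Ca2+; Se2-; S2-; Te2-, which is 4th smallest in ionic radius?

Se2-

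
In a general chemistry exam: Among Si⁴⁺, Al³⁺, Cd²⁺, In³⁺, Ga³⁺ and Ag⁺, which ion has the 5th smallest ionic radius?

Cd²⁺

Si⁴⁺: 10 e⁻, Z=14, Al³⁺: 10 e⁻, Z=13, Ga³⁺: 28 e⁻, Z=31, In³⁺: 46 e⁻, Z=49, Cd²⁺: 46 e⁻, Z=48, Ag⁺: 46 e⁻, Z=47. Si⁴⁺ < Al³⁺ (isoelectronic, higher Z=14 is smaller); Al³⁺ < Ga³⁺ (same group, period 3 vs 4); Ga³⁺ < In³⁺ (same group, period 4 vs 5); In³⁺ < Cd²⁺ (isoelectronic, higher Z=49 is smaller); Cd²⁺ < Ag⁺ (isoelectronic, higher Z=48 is smaller).
That gives Si⁴⁺ < Al³⁺ < Ga³⁺ < In³⁺ < Cd²⁺ < Ag⁺. From the smallest end, number 5 is Cd²⁺.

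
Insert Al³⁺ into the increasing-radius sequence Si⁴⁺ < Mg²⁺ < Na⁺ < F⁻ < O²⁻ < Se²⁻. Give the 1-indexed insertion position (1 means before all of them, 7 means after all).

2

Electron counts and nuclear charges: Si⁴⁺: 10 e⁻, Z=14, Al³⁺: 10 e⁻, Z=13, Mg²⁺: 10 e⁻, Z=12, Na⁺: 10 e⁻, Z=11, F⁻: 10 e⁻, Z=9, O²⁻: 10 e⁻, Z=8, Se²⁻: 36 e⁻, Z=34. Si⁴⁺ < Al³⁺ (isoelectronic, higher Z=14 is smaller); Al³⁺ < Mg²⁺ (both 10 e⁻, Z=13>12); Mg²⁺ < Na⁺ (isoelectronic, higher Z=12 is smaller); Na⁺ < F⁻ (isoelectronic, higher Z=11 is smaller); F⁻ < O²⁻ (both 10 e⁻, Z=9>8); O²⁻ < Se²⁻ (same group, 2 shells fewer).
Putting Al³⁺ in gives Si⁴⁺ < Al³⁺ < Mg²⁺ < Na⁺ < F⁻ < O²⁻ < Se²⁻; it lands at slot 2.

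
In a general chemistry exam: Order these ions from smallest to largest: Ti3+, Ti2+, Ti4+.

Ti4+ < Ti3+ < Ti2+

Same element, different charge: the more highly charged cation has fewer electrons and a greater effective nuclear charge per electron, making Ti4+ the smallest.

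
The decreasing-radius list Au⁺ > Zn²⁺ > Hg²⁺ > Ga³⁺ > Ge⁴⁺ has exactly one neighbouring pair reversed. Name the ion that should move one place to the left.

Hg²⁺

The pair Zn²⁺, Hg²⁺ is the wrong way round — Zn²⁺ and Hg²⁺ are in one column with the same charge; the lighter period-4 ion has 2 fewer shells and is smaller. All other adjacent pairs agree with periodic trends, so Hg²⁺ is the misplaced ion.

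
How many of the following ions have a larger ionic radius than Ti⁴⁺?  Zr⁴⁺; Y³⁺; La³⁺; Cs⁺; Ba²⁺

5

Tabulating Z and e⁻: Ti⁴⁺: 18 e⁻, Z=22, Zr⁴⁺: 36 e⁻, Z=40, Y³⁺: 36 e⁻, Z=39, La³⁺: 54 e⁻, Z=57, Ba²⁺: 54 e⁻, Z=56, Cs⁺: 54 e⁻, Z=55. Ti⁴⁺ < Zr⁴⁺ (same group, 1 shell fewer); Zr⁴⁺ < Y³⁺ (isoelectronic, higher Z=40 is smaller); Y³⁺ < La³⁺ (same group, period 5 vs 6); La³⁺ < Ba²⁺ (both 54 e⁻, Z=57>56); Ba²⁺ < Cs⁺ (both 54 e⁻, Z=56>55).
Relative to Ti⁴⁺, the ions that are larger are Zr⁴⁺, Y³⁺, La³⁺, Ba²⁺, Cs⁺. Count: 5.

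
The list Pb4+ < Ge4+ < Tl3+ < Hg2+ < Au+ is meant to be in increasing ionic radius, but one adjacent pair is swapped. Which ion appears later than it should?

Ge4+

The pair Pb4+, Ge4+ is the wrong way round — same group and charge — period 4 sits above period 6, so Ge4+ is smaller. All other adjacent pairs agree with periodic trends, so Ge4+ is the misplaced ion.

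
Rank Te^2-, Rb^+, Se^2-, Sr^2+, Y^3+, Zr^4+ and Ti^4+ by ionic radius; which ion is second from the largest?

First list Z and electron count for each: Ti^4+: 18 e⁻, Z=22, Zr^4+: 36 e⁻, Z=40, Y^3+: 36 e⁻, Z=39, Sr^2+: 36 e⁻, Z=38, Rb^+: 36 e⁻, Z=37, Se^2-: 36 e⁻, Z=34, Te^2-: 54 e⁻, Z=52. Ti^4+ < Zr^4+ (same group, 1 shell fewer); Zr^4+ < Y^3+ (isoelectronic, higher Z=40 is smaller); Y^3+ < Sr^2+ (both 36 e⁻, Z=39>38); Sr^2+ < Rb^+ (isoelectronic, higher Z=38 is smaller); Rb^+ < Se^2- (both 36 e⁻, Z=37>34); Se^2- < Te^2- (same group, 1 shell fewer).
Full ascending order: Ti^4+ < Zr^4+ < Y^3+ < Sr^2+ < Rb^+ < Se^2- < Te^2-. Counting from the largest, position 2 is Se^2-.

Se^2-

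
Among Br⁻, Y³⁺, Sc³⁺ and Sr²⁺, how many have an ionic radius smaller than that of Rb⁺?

3

Electron counts and nuclear charges: Sc³⁺: 18 e⁻, Z=21, Y³⁺: 36 e⁻, Z=39, Sr²⁺: 36 e⁻, Z=38, Rb⁺: 36 e⁻, Z=37, Br⁻: 36 e⁻, Z=35. Sc³⁺ < Y³⁺ (same group, period 4 vs 5); Y³⁺ < Sr²⁺ (isoelectronic, higher Z=39 is smaller); Sr²⁺ < Rb⁺ (both 36 e⁻, Z=38>37); Rb⁺ < Br⁻ (both 36 e⁻, Z=37>35).
Overall: Sc³⁺ < Y³⁺ < Sr²⁺ < Rb⁺ < Br⁻. Rb⁺ has 3 below it and 1 above. Count: 3.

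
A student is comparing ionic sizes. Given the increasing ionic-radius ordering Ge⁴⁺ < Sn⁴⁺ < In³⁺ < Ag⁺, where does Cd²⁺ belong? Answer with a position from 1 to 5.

4

Electron counts and nuclear charges: Ge⁴⁺ (Z=32, 28 e⁻), Sn⁴⁺ (Z=50, 46 e⁻), In³⁺ (Z=49, 46 e⁻), Cd²⁺ (Z=48, 46 e⁻), Ag⁺ (Z=47, 46 e⁻). Ge⁴⁺ < Sn⁴⁺ (same group, 1 shell fewer); Sn⁴⁺ < In³⁺ (isoelectronic, higher Z=50 is smaller); In³⁺ < Cd²⁺ (both 46 e⁻, Z=49>48); Cd²⁺ < Ag⁺ (both 46 e⁻, Z=48>47).
With Cd²⁺ included the full order is Ge⁴⁺ < Sn⁴⁺ < In³⁺ < Cd²⁺ < Ag⁺, so it takes position 4.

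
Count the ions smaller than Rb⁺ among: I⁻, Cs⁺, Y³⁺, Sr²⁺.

2

First list Z and electron count for each: Y³⁺ has 36 e⁻ (Z=39), Sr²⁺ has 36 e⁻ (Z=38), Rb⁺ has 36 e⁻ (Z=37), Cs⁺ has 54 e⁻ (Z=55), I⁻ has 54 e⁻ (Z=53). Y³⁺ < Sr²⁺ (isoelectronic, higher Z=39 is smaller); Sr²⁺ < Rb⁺ (both 36 e⁻, Z=38>37); Rb⁺ < Cs⁺ (same group, period 5 vs 6); Cs⁺ < I⁻ (both 54 e⁻, Z=55>53).
Relative to Rb⁺, the ions that are smaller are Y³⁺, Sr²⁺. That's 2.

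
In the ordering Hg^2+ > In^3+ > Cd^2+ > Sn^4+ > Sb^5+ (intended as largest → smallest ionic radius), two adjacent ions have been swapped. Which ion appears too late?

Check each adjacent pair. In^3+ and Cd^2+ are reversed: they are isoelectronic (46 e⁻) and In has more protons than Cd (49 vs 48), making In^3+ smaller. No other neighbouring pair contradicts the periodic trends, so Cd^2+ is the ion listed too late.

Cd^2+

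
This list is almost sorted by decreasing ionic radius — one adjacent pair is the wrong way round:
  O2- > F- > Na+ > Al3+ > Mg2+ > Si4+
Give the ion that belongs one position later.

Al3+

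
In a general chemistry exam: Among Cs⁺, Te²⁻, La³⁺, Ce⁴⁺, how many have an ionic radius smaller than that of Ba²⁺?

These species are isoelectronic with 54 electrons. The only difference is the number of protons: Ce⁴⁺ (Z=58), La³⁺ (Z=57), Ba²⁺ (Z=56), Cs⁺ (Z=55), Te²⁻ (Z=52). The strongest nuclear pull (Ce⁴⁺) gives the smallest ion.
Ordering all of them (including Ba²⁺) by radius gives Ce⁴⁺ < La³⁺ < Ba²⁺ < Cs⁺ < Te²⁻. So 2 are smaller.

2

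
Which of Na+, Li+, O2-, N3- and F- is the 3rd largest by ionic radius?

First list Z and electron count for each: Li+ (Z=3, 2 e⁻), Na+ (Z=11, 10 e⁻), F- (Z=9, 10 e⁻), O2- (Z=8, 10 e⁻), N3- (Z=7, 10 e⁻). Li+ < Na+ (same group, 1 shell fewer); Na+ < F- (both 10 e⁻, Z=11>9); F- < O2- (isoelectronic, higher Z=9 is smaller); O2- < N3- (both 10 e⁻, Z=8>7).
That gives Li+ < Na+ < F- < O2- < N3-. From the largest end, number 3 is F-.

F-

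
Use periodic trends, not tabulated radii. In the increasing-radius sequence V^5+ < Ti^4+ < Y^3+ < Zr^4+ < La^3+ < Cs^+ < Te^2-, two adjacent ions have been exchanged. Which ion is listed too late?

Zr^4+

Compare adjacent ions: Zr^4+ and Y^3+ share 36 electrons; the higher nuclear charge on Zr (Z=40) contracts it more, so Zr^4+ < Y^3+ — yet in this increasing list Y^3+ sits before Zr^4+. Nothing else is reversed, so Zr^4+ should move one place to the left.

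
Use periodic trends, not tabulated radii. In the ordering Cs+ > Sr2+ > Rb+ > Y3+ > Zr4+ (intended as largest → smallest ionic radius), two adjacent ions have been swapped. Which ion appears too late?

Rb+

Check each adjacent pair. Sr2+ and Rb+ are reversed: both have 36 electrons but Z(Sr)=38 > Z(Rb)=37, so Sr2+ should be the smaller of the two. No other neighbouring pair contradicts the periodic trends, so Rb+ is the ion listed too late.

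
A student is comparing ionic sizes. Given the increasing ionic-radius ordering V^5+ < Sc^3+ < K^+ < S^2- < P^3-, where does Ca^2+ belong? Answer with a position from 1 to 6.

3

Each ion has 18 electrons. The ranking follows nuclear charge in reverse — greater Z gives a smaller radius. V^5+ (Z=23), Sc^3+ (Z=21), Ca^2+ (Z=20), K^+ (Z=19), S^2- (Z=16), P^3- (Z=15).
Putting Ca^2+ in gives V^5+ < Sc^3+ < Ca^2+ < K^+ < S^2- < P^3-; it lands at slot 3.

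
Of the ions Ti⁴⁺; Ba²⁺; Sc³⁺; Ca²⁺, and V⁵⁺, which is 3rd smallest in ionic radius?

Sc³⁺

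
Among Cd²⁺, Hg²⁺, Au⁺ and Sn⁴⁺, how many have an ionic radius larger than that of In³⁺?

3

Electron counts and nuclear charges: Sn⁴⁺ (Z=50, 46 e⁻), In³⁺ (Z=49, 46 e⁻), Cd²⁺ (Z=48, 46 e⁻), Hg²⁺ (Z=80, 78 e⁻), Au⁺ (Z=79, 78 e⁻). Sn⁴⁺ < In³⁺ (both 46 e⁻, Z=50>49); In³⁺ < Cd²⁺ (isoelectronic, higher Z=49 is smaller); Cd²⁺ < Hg²⁺ (same group, 1 shell fewer); Hg²⁺ < Au⁺ (both 78 e⁻, Z=80>79).
Ordering all of them (including In³⁺) by radius gives Sn⁴⁺ < In³⁺ < Cd²⁺ < Hg²⁺ < Au⁺. Count: 3.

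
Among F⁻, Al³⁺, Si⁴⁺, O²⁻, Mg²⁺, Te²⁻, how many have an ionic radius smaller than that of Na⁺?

Electron counts and nuclear charges: Si⁴⁺ has 10 e⁻ (Z=14), Al³⁺ has 10 e⁻ (Z=13), Mg²⁺ has 10 e⁻ (Z=12), Na⁺ has 10 e⁻ (Z=11), F⁻ has 10 e⁻ (Z=9), O²⁻ has 10 e⁻ (Z=8), Te²⁻ has 54 e⁻ (Z=52). Si⁴⁺ < Al³⁺ (isoelectronic, higher Z=14 is smaller); Al³⁺ < Mg²⁺ (both 10 e⁻, Z=13>12); Mg²⁺ < Na⁺ (isoelectronic, higher Z=12 is smaller); Na⁺ < F⁻ (isoelectronic, higher Z=11 is smaller); F⁻ < O²⁻ (isoelectronic, higher Z=9 is smaller); O²⁻ < Te²⁻ (same group, period 2 vs 5).
Overall: Si⁴⁺ < Al³⁺ < Mg²⁺ < Na⁺ < F⁻ < O²⁻ < Te²⁻. Na⁺ has 3 below it and 3 above. Count: 3.

3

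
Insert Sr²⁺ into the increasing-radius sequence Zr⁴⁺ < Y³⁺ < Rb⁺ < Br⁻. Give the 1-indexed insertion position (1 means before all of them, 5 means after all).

3

All of these have 36 electrons (isoelectronic). With the same electron cloud, the ion with the most protons pulls it in tightest. Nuclear charges: Zr⁴⁺ (Z=40), Y³⁺ (Z=39), Sr²⁺ (Z=38), Rb⁺ (Z=37), Br⁻ (Z=35). Highest Z is smallest.
Merged order: Zr⁴⁺ < Y³⁺ < Sr²⁺ < Rb⁺ < Br⁻ — Sr²⁺ is number 3.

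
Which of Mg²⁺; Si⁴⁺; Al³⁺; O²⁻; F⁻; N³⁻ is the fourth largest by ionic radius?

Each ion has 10 electrons. The ranking follows nuclear charge in reverse — greater Z gives a smaller radius. Si⁴⁺ (Z=14), Al³⁺ (Z=13), Mg²⁺ (Z=12), F⁻ (Z=9), O²⁻ (Z=8), N³⁻ (Z=7).
Full ascending order: Si⁴⁺ < Al³⁺ < Mg²⁺ < F⁻ < O²⁻ < N³⁻. Counting from the largest, position 4 is Mg²⁺.

Mg²⁺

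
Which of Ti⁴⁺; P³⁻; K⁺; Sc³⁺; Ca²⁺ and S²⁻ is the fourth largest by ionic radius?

Each ion has 18 electrons. The ranking follows nuclear charge in reverse — greater Z gives a smaller radius. Ti⁴⁺ (Z=22), Sc³⁺ (Z=21), Ca²⁺ (Z=20), K⁺ (Z=19), S²⁻ (Z=16), P³⁻ (Z=15).
Full ascending order: Ti⁴⁺ < Sc³⁺ < Ca²⁺ < K⁺ < S²⁻ < P³⁻. Counting from the largest, position 4 is Ca²⁺.

Ca²⁺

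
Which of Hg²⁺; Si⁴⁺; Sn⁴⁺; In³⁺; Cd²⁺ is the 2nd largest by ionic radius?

Cd²⁺

Work out protons and electrons: Si⁴⁺: 10 e⁻, Z=14, Sn⁴⁺: 46 e⁻, Z=50, In³⁺: 46 e⁻, Z=49, Cd²⁺: 46 e⁻, Z=48, Hg²⁺: 78 e⁻, Z=80. Si⁴⁺ < Sn⁴⁺ (same group, period 3 vs 5); Sn⁴⁺ < In³⁺ (isoelectronic, higher Z=50 is smaller); In³⁺ < Cd²⁺ (isoelectronic, higher Z=49 is smaller); Cd²⁺ < Hg²⁺ (same group, 1 shell fewer).
So the order is Si⁴⁺ < Sn⁴⁺ < In³⁺ < Cd²⁺ < Hg²⁺; the 2nd-largest ion is Cd²⁺.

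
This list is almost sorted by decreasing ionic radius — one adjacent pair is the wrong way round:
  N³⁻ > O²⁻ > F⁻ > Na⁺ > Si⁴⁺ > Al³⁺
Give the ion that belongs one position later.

Scanning neighbour by neighbour, only Si⁴⁺/Al³⁺ violates a trend: both have 10 electrons but Z(Si)=14 > Z(Al)=13, so Si⁴⁺ should be the smaller of the two. That makes Si⁴⁺ the one sitting a position early relative to where it belongs.

Si⁴⁺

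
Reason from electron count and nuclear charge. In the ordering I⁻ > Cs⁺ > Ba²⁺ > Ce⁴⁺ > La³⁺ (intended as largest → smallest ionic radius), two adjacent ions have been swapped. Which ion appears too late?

La³⁺

Check each adjacent pair. Ce⁴⁺ and La³⁺ are reversed: they are isoelectronic (54 e⁻) and Ce has more protons than La (58 vs 57), making Ce⁴⁺ smaller. No other neighbouring pair contradicts the periodic trends, so La³⁺ is the ion listed too late.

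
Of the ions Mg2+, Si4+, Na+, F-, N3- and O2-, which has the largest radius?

These species are isoelectronic with 10 electrons. The only difference is the number of protons: Si4+ (Z=14), Mg2+ (Z=12), Na+ (Z=11), F- (Z=9), O2- (Z=8), N3- (Z=7). The strongest nuclear pull (Si4+) gives the smallest ion.

N3-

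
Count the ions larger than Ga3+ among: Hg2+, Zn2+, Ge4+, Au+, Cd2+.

4

Electron counts and nuclear charges: Ge4+ (Z=32, 28 e⁻), Ga3+ (Z=31, 28 e⁻), Zn2+ (Z=30, 28 e⁻), Cd2+ (Z=48, 46 e⁻), Hg2+ (Z=80, 78 e⁻), Au+ (Z=79, 78 e⁻). Ge4+ < Ga3+ (both 28 e⁻, Z=32>31); Ga3+ < Zn2+ (both 28 e⁻, Z=31>30); Zn2+ < Cd2+ (same group, 1 shell fewer); Cd2+ < Hg2+ (same group, 1 shell fewer); Hg2+ < Au+ (isoelectronic, higher Z=80 is smaller).
Ordering all of them (including Ga3+) by radius gives Ge4+ < Ga3+ < Zn2+ < Cd2+ < Hg2+ < Au+. So 4 are larger.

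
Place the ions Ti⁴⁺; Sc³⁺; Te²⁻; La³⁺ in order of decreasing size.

Te²⁻ > La³⁺ > Sc³⁺ > Ti⁴⁺

First list Z and electron count for each: Ti⁴⁺ has 18 e⁻ (Z=22), Sc³⁺ has 18 e⁻ (Z=21), La³⁺ has 54 e⁻ (Z=57), Te²⁻ has 54 e⁻ (Z=52). Ti⁴⁺ < Sc³⁺ (isoelectronic, higher Z=22 is smaller); Sc³⁺ < La³⁺ (same group, period 4 vs 6); La³⁺ < Te²⁻ (both 54 e⁻, Z=57>52).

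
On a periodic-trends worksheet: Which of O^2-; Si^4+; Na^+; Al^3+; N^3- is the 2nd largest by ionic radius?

All of these have 10 electrons (isoelectronic). With the same electron cloud, the ion with the most protons pulls it in tightest. Nuclear charges: Si^4+ (Z=14), Al^3+ (Z=13), Na^+ (Z=11), O^2- (Z=8), N^3- (Z=7). Highest Z is smallest.
Full ascending order: Si^4+ < Al^3+ < Na^+ < O^2- < N^3-. Counting from the largest, position 2 is O^2-.

O^2-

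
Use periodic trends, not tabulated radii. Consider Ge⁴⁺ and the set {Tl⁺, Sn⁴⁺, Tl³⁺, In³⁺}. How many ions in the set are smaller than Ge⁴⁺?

0

Tabulating Z and e⁻: Ge⁴⁺: 28 e⁻, Z=32, Sn⁴⁺: 46 e⁻, Z=50, In³⁺: 46 e⁻, Z=49, Tl³⁺: 78 e⁻, Z=81, Tl⁺: 80 e⁻, Z=81. Ge⁴⁺ < Sn⁴⁺ (same group, 1 shell fewer); Sn⁴⁺ < In³⁺ (isoelectronic, higher Z=50 is smaller); In³⁺ < Tl³⁺ (same group, period 5 vs 6); Tl³⁺ < Tl⁺ (higher charge on the same element).
Overall: Ge⁴⁺ < Sn⁴⁺ < In³⁺ < Tl³⁺ < Tl⁺. Ge⁴⁺ has 0 below it and 4 above. Count: 0.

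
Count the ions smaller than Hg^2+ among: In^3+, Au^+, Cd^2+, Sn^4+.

First list Z and electron count for each: Sn^4+ (Z=50, 46 e⁻), In^3+ (Z=49, 46 e⁻), Cd^2+ (Z=48, 46 e⁻), Hg^2+ (Z=80, 78 e⁻), Au^+ (Z=79, 78 e⁻). Sn^4+ < In^3+ (both 46 e⁻, Z=50>49); In^3+ < Cd^2+ (isoelectronic, higher Z=49 is smaller); Cd^2+ < Hg^2+ (same group, 1 shell fewer); Hg^2+ < Au^+ (isoelectronic, higher Z=80 is smaller).
Overall: Sn^4+ < In^3+ < Cd^2+ < Hg^2+ < Au^+. Hg^2+ has 3 below it and 1 above. Count: 3.

3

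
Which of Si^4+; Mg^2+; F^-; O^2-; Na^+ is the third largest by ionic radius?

Na^+

All of these have 10 electrons (isoelectronic). With the same electron cloud, the ion with the most protons pulls it in tightest. Nuclear charges: Si^4+ (Z=14), Mg^2+ (Z=12), Na^+ (Z=11), F^- (Z=9), O^2- (Z=8). Highest Z is smallest.
Ordering: Si^4+ < Mg^2+ < Na^+ < F^- < O^2-. The third largest is Na^+.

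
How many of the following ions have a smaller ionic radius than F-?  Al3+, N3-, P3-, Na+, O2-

2

Al3+ has 10 e⁻ (Z=13), Na+ has 10 e⁻ (Z=11), F- has 10 e⁻ (Z=9), O2- has 10 e⁻ (Z=8), N3- has 10 e⁻ (Z=7), P3- has 18 e⁻ (Z=15). Al3+ < Na+ (both 10 e⁻, Z=13>11); Na+ < F- (isoelectronic, higher Z=11 is smaller); F- < O2- (isoelectronic, higher Z=9 is smaller); O2- < N3- (both 10 e⁻, Z=8>7); N3- < P3- (same group, period 2 vs 3).
Placing each against F-: smaller — Al3+, Na+; larger — O2-, N3-, P3-. That's 2.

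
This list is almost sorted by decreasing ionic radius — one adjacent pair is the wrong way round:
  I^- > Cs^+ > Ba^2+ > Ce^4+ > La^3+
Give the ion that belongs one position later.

Scanning neighbour by neighbour, only Ce^4+/La^3+ violates a trend: they are isoelectronic (54 e⁻) and Ce has more protons than La (58 vs 57), making Ce^4+ smaller. That makes Ce^4+ the one sitting a position early relative to where it belongs.

Ce^4+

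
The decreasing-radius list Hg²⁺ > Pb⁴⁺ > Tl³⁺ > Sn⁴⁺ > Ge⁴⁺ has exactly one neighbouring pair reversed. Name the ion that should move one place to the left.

Scanning neighbour by neighbour, only Pb⁴⁺/Tl³⁺ violates a trend: both have 78 electrons but Z(Pb)=82 > Z(Tl)=81, so Pb⁴⁺ should be the smaller of the two. That makes Tl³⁺ the one sitting a position late relative to where it belongs.

Tl³⁺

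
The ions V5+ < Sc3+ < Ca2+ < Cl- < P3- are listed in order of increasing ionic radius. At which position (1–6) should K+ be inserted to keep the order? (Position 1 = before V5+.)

All of these have 18 electrons (isoelectronic). With the same electron cloud, the ion with the most protons pulls it in tightest. Nuclear charges: V5+ (Z=23), Sc3+ (Z=21), Ca2+ (Z=20), K+ (Z=19), Cl- (Z=17), P3- (Z=15). Highest Z is smallest.
With K+ included the full order is V5+ < Sc3+ < Ca2+ < K+ < Cl- < P3-, so it takes position 4.

4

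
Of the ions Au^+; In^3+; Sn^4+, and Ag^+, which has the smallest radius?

Sn^4+

Tabulating Z and e⁻: Sn^4+ has 46 e⁻ (Z=50), In^3+ has 46 e⁻ (Z=49), Ag^+ has 46 e⁻ (Z=47), Au^+ has 78 e⁻ (Z=79). Sn^4+ < In^3+ (both 46 e⁻, Z=50>49); In^3+ < Ag^+ (isoelectronic, higher Z=49 is smaller); Ag^+ < Au^+ (same group, period 5 vs 6).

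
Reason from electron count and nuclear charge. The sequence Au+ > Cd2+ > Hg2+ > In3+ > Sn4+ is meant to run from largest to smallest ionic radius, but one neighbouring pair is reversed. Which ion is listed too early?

Cd2+

Check each adjacent pair. Cd2+ and Hg2+ are reversed: both in group 12 with the same charge; Cd2+ (period 5) has the smaller radius. No other neighbouring pair contradicts the periodic trends, so Cd2+ is the ion listed too early.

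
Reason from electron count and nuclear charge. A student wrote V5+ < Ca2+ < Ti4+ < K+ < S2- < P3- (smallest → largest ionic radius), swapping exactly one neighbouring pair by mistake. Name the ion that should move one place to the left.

Ti4+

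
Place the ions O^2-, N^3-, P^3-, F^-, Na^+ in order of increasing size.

Na^+ < F^- < O^2- < N^3- < P^3-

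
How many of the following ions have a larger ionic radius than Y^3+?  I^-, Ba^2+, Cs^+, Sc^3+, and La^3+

4

Tabulating Z and e⁻: Sc^3+ (Z=21, 18 e⁻), Y^3+ (Z=39, 36 e⁻), La^3+ (Z=57, 54 e⁻), Ba^2+ (Z=56, 54 e⁻), Cs^+ (Z=55, 54 e⁻), I^- (Z=53, 54 e⁻). Sc^3+ < Y^3+ (same group, period 4 vs 5); Y^3+ < La^3+ (same group, period 5 vs 6); La^3+ < Ba^2+ (isoelectronic, higher Z=57 is smaller); Ba^2+ < Cs^+ (isoelectronic, higher Z=56 is smaller); Cs^+ < I^- (both 54 e⁻, Z=55>53).
Overall: Sc^3+ < Y^3+ < La^3+ < Ba^2+ < Cs^+ < I^-. Y^3+ has 1 below it and 4 above. Count: 4.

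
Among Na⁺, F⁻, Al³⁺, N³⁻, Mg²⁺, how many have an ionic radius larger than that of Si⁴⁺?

5

Isoelectronic series (10 e⁻ each). Size is set by nuclear charge: more protons means a smaller ion. Si⁴⁺ (Z=14), Al³⁺ (Z=13), Mg²⁺ (Z=12), Na⁺ (Z=11), F⁻ (Z=9), N³⁻ (Z=7).
Ordering all of them (including Si⁴⁺) by radius gives Si⁴⁺ < Al³⁺ < Mg²⁺ < Na⁺ < F⁻ < N³⁻. That's 5.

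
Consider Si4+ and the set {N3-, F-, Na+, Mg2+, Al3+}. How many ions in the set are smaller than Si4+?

Isoelectronic series (10 e⁻ each). Size is set by nuclear charge: more protons means a smaller ion. Si4+ (Z=14), Al3+ (Z=13), Mg2+ (Z=12), Na+ (Z=11), F- (Z=9), N3- (Z=7).
Ordering all of them (including Si4+) by radius gives Si4+ < Al3+ < Mg2+ < Na+ < F- < N3-. That's 0.

0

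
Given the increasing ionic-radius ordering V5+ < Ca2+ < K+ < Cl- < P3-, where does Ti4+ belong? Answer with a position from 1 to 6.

2

Isoelectronic series (18 e⁻ each). Size is set by nuclear charge: more protons means a smaller ion. V5+ (Z=23), Ti4+ (Z=22), Ca2+ (Z=20), K+ (Z=19), Cl- (Z=17), P3- (Z=15).
With Ti4+ included the full order is V5+ < Ti4+ < Ca2+ < K+ < Cl- < P3-, so it takes position 2.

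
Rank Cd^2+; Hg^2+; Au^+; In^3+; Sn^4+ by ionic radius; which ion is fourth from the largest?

Tabulating Z and e⁻: Sn^4+ (Z=50, 46 e⁻), In^3+ (Z=49, 46 e⁻), Cd^2+ (Z=48, 46 e⁻), Hg^2+ (Z=80, 78 e⁻), Au^+ (Z=79, 78 e⁻). Sn^4+ < In^3+ (isoelectronic, higher Z=50 is smaller); In^3+ < Cd^2+ (both 46 e⁻, Z=49>48); Cd^2+ < Hg^2+ (same group, 1 shell fewer); Hg^2+ < Au^+ (isoelectronic, higher Z=80 is smaller).
Ordering: Sn^4+ < In^3+ < Cd^2+ < Hg^2+ < Au^+. The fourth largest is In^3+.

In^3+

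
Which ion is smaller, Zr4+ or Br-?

Each ion has 36 electrons. The ranking follows nuclear charge in reverse — greater Z gives a smaller radius. Zr4+ (Z=40), Br- (Z=35).

Zr4+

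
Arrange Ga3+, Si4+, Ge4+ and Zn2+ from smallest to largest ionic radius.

Si4+ < Ge4+ < Ga3+ < Zn2+

Tabulating Z and e⁻: Si4+ (Z=14, 10 e⁻), Ge4+ (Z=32, 28 e⁻), Ga3+ (Z=31, 28 e⁻), Zn2+ (Z=30, 28 e⁻). Si4+ < Ge4+ (same group, period 3 vs 4); Ge4+ < Ga3+ (isoelectronic, higher Z=32 is smaller); Ga3+ < Zn2+ (both 28 e⁻, Z=31>30).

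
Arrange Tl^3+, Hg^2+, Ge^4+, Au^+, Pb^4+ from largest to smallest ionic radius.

Work out protons and electrons: Ge^4+ (Z=32, 28 e⁻), Pb^4+ (Z=82, 78 e⁻), Tl^3+ (Z=81, 78 e⁻), Hg^2+ (Z=80, 78 e⁻), Au^+ (Z=79, 78 e⁻). Ge^4+ < Pb^4+ (same group, 2 shells fewer); Pb^4+ < Tl^3+ (isoelectronic, higher Z=82 is smaller); Tl^3+ < Hg^2+ (isoelectronic, higher Z=81 is smaller); Hg^2+ < Au^+ (isoelectronic, higher Z=80 is smaller).

Au^+ > Hg^2+ > Tl^3+ > Pb^4+ > Ge^4+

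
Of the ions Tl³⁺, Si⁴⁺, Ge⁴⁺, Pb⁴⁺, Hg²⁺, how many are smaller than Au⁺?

Si⁴⁺ has 10 e⁻ (Z=14), Ge⁴⁺ has 28 e⁻ (Z=32), Pb⁴⁺ has 78 e⁻ (Z=82), Tl³⁺ has 78 e⁻ (Z=81), Hg²⁺ has 78 e⁻ (Z=80), Au⁺ has 78 e⁻ (Z=79). Si⁴⁺ < Ge⁴⁺ (same group, period 3 vs 4); Ge⁴⁺ < Pb⁴⁺ (same group, 2 shells fewer); Pb⁴⁺ < Tl³⁺ (both 78 e⁻, Z=82>81); Tl³⁺ < Hg²⁺ (both 78 e⁻, Z=81>80); Hg²⁺ < Au⁺ (isoelectronic, higher Z=80 is smaller).
Relative to Au⁺, the ions that are smaller are Si⁴⁺, Ge⁴⁺, Pb⁴⁺, Tl³⁺, Hg²⁺. So 5 are smaller.

5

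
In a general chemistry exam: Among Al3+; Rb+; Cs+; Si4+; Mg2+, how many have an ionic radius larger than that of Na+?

Tabulating Z and e⁻: Si4+ has 10 e⁻ (Z=14), Al3+ has 10 e⁻ (Z=13), Mg2+ has 10 e⁻ (Z=12), Na+ has 10 e⁻ (Z=11), Rb+ has 36 e⁻ (Z=37), Cs+ has 54 e⁻ (Z=55). Si4+ < Al3+ (both 10 e⁻, Z=14>13); Al3+ < Mg2+ (both 10 e⁻, Z=13>12); Mg2+ < Na+ (both 10 e⁻, Z=12>11); Na+ < Rb+ (same group, 2 shells fewer); Rb+ < Cs+ (same group, period 5 vs 6).
Placing each against Na+: smaller — Si4+, Al3+, Mg2+; larger — Rb+, Cs+. So 2 are larger.

2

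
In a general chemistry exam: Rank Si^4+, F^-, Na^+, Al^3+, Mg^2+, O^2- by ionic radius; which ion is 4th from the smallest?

Na^+

Each ion has 10 electrons. The ranking follows nuclear charge in reverse — greater Z gives a smaller radius. Si^4+ (Z=14), Al^3+ (Z=13), Mg^2+ (Z=12), Na^+ (Z=11), F^- (Z=9), O^2- (Z=8).
Ordering: Si^4+ < Al^3+ < Mg^2+ < Na^+ < F^- < O^2-. The 4th smallest is Na^+.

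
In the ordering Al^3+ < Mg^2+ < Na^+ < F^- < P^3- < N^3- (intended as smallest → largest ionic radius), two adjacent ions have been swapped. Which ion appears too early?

P^3-

Scanning neighbour by neighbour, only P^3-/N^3- violates a trend: same group and charge — period 2 sits above period 3, so N^3- is smaller. That makes P^3- the one sitting a position early relative to where it belongs.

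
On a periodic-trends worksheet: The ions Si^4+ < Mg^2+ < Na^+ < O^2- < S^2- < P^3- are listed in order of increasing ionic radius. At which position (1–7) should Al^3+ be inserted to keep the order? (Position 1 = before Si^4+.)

Si^4+ (Z=14, 10 e⁻), Al^3+ (Z=13, 10 e⁻), Mg^2+ (Z=12, 10 e⁻), Na^+ (Z=11, 10 e⁻), O^2- (Z=8, 10 e⁻), S^2- (Z=16, 18 e⁻), P^3- (Z=15, 18 e⁻). Si^4+ < Al^3+ (isoelectronic, higher Z=14 is smaller); Al^3+ < Mg^2+ (isoelectronic, higher Z=13 is smaller); Mg^2+ < Na^+ (isoelectronic, higher Z=12 is smaller); Na^+ < O^2- (isoelectronic, higher Z=11 is smaller); O^2- < S^2- (same group, 1 shell fewer); S^2- < P^3- (isoelectronic, higher Z=16 is smaller).
The complete sequence is Si^4+ < Al^3+ < Mg^2+ < Na^+ < O^2- < S^2- < P^3-. Al^3+ sits at position 2.

2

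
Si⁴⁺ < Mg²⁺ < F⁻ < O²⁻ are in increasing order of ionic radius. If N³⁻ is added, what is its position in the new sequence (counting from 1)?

5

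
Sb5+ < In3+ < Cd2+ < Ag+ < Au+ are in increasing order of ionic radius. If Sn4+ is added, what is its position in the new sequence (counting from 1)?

Work out protons and electrons: Sb5+ has 46 e⁻ (Z=51), Sn4+ has 46 e⁻ (Z=50), In3+ has 46 e⁻ (Z=49), Cd2+ has 46 e⁻ (Z=48), Ag+ has 46 e⁻ (Z=47), Au+ has 78 e⁻ (Z=79). Sb5+ < Sn4+ (isoelectronic, higher Z=51 is smaller); Sn4+ < In3+ (isoelectronic, higher Z=50 is smaller); In3+ < Cd2+ (isoelectronic, higher Z=49 is smaller); Cd2+ < Ag+ (both 46 e⁻, Z=48>47); Ag+ < Au+ (same group, 1 shell fewer).
With Sn4+ included the full order is Sb5+ < Sn4+ < In3+ < Cd2+ < Ag+ < Au+, so it takes position 2.

2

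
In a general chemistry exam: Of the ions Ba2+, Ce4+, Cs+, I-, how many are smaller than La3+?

Isoelectronic series (54 e⁻ each). Size is set by nuclear charge: more protons means a smaller ion. Ce4+ (Z=58), La3+ (Z=57), Ba2+ (Z=56), Cs+ (Z=55), I- (Z=53).
Overall: Ce4+ < La3+ < Ba2+ < Cs+ < I-. La3+ has 1 below it and 3 above. So 1 is smaller.

1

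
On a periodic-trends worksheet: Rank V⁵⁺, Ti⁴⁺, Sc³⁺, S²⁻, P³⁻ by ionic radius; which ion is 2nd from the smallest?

All of these have 18 electrons (isoelectronic). With the same electron cloud, the ion with the most protons pulls it in tightest. Nuclear charges: V⁵⁺ (Z=23), Ti⁴⁺ (Z=22), Sc³⁺ (Z=21), S²⁻ (Z=16), P³⁻ (Z=15). Highest Z is smallest.
That gives V⁵⁺ < Ti⁴⁺ < Sc³⁺ < S²⁻ < P³⁻. From the smallest end, number 2 is Ti⁴⁺.

Ti⁴⁺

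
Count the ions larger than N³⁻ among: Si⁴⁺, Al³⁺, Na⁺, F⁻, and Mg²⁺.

0

Each ion has 10 electrons. The ranking follows nuclear charge in reverse — greater Z gives a smaller radius. Si⁴⁺ (Z=14), Al³⁺ (Z=13), Mg²⁺ (Z=12), Na⁺ (Z=11), F⁻ (Z=9), N³⁻ (Z=7).
Relative to N³⁻, the ions that are larger are none. So 0 are larger.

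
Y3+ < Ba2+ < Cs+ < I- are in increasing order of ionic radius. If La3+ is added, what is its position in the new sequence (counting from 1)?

Tabulating Z and e⁻: Y3+ has 36 e⁻ (Z=39), La3+ has 54 e⁻ (Z=57), Ba2+ has 54 e⁻ (Z=56), Cs+ has 54 e⁻ (Z=55), I- has 54 e⁻ (Z=53). Y3+ < La3+ (same group, 1 shell fewer); La3+ < Ba2+ (isoelectronic, higher Z=57 is smaller); Ba2+ < Cs+ (isoelectronic, higher Z=56 is smaller); Cs+ < I- (both 54 e⁻, Z=55>53).
Merged order: Y3+ < La3+ < Ba2+ < Cs+ < I- — La3+ is number 2.

2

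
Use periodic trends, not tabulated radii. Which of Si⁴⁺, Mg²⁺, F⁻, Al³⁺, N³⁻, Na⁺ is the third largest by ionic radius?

Na⁺

These species are isoelectronic with 10 electrons. The only difference is the number of protons: Si⁴⁺ (Z=14), Al³⁺ (Z=13), Mg²⁺ (Z=12), Na⁺ (Z=11), F⁻ (Z=9), N³⁻ (Z=7). The strongest nuclear pull (Si⁴⁺) gives the smallest ion.
That gives Si⁴⁺ < Al³⁺ < Mg²⁺ < Na⁺ < F⁻ < N³⁻. From the largest end, number 3 is Na⁺.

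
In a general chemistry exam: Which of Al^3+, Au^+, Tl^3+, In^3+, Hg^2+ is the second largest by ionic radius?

Work out protons and electrons: Al^3+: 10 e⁻, Z=13, In^3+: 46 e⁻, Z=49, Tl^3+: 78 e⁻, Z=81, Hg^2+: 78 e⁻, Z=80, Au^+: 78 e⁻, Z=79. Al^3+ < In^3+ (same group, period 3 vs 5); In^3+ < Tl^3+ (same group, 1 shell fewer); Tl^3+ < Hg^2+ (both 78 e⁻, Z=81>80); Hg^2+ < Au^+ (both 78 e⁻, Z=80>79).
Full ascending order: Al^3+ < In^3+ < Tl^3+ < Hg^2+ < Au^+. Counting from the largest, position 2 is Hg^2+.

Hg^2+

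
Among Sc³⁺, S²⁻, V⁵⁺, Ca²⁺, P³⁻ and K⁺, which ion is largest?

All of these have 18 electrons (isoelectronic). With the same electron cloud, the ion with the most protons pulls it in tightest. Nuclear charges: V⁵⁺ (Z=23), Sc³⁺ (Z=21), Ca²⁺ (Z=20), K⁺ (Z=19), S²⁻ (Z=16), P³⁻ (Z=15). Highest Z is smallest.

P³⁻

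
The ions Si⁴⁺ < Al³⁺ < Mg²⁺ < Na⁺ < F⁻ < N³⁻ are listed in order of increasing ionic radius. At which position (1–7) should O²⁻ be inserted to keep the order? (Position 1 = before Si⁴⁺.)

Isoelectronic series (10 e⁻ each). Size is set by nuclear charge: more protons means a smaller ion. Si⁴⁺ (Z=14), Al³⁺ (Z=13), Mg²⁺ (Z=12), Na⁺ (Z=11), F⁻ (Z=9), O²⁻ (Z=8), N³⁻ (Z=7).
Merged order: Si⁴⁺ < Al³⁺ < Mg²⁺ < Na⁺ < F⁻ < O²⁻ < N³⁻ — O²⁻ is number 6.

6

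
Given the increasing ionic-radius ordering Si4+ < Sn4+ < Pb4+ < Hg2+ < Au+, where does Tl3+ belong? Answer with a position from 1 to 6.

Electron counts and nuclear charges: Si4+: 10 e⁻, Z=14, Sn4+: 46 e⁻, Z=50, Pb4+: 78 e⁻, Z=82, Tl3+: 78 e⁻, Z=81, Hg2+: 78 e⁻, Z=80, Au+: 78 e⁻, Z=79. Si4+ < Sn4+ (same group, 2 shells fewer); Sn4+ < Pb4+ (same group, 1 shell fewer); Pb4+ < Tl3+ (isoelectronic, higher Z=82 is smaller); Tl3+ < Hg2+ (both 78 e⁻, Z=81>80); Hg2+ < Au+ (both 78 e⁻, Z=80>79).
The complete sequence is Si4+ < Sn4+ < Pb4+ < Tl3+ < Hg2+ < Au+. Tl3+ sits at position 4.

4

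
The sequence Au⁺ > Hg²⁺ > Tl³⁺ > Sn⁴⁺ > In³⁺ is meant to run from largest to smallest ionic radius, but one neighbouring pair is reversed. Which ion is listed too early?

Sn⁴⁺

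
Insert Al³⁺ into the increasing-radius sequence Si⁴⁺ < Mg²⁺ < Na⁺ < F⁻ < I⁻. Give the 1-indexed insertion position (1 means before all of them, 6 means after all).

2

Work out protons and electrons: Si⁴⁺ (Z=14, 10 e⁻), Al³⁺ (Z=13, 10 e⁻), Mg²⁺ (Z=12, 10 e⁻), Na⁺ (Z=11, 10 e⁻), F⁻ (Z=9, 10 e⁻), I⁻ (Z=53, 54 e⁻). Si⁴⁺ < Al³⁺ (both 10 e⁻, Z=14>13); Al³⁺ < Mg²⁺ (both 10 e⁻, Z=13>12); Mg²⁺ < Na⁺ (isoelectronic, higher Z=12 is smaller); Na⁺ < F⁻ (both 10 e⁻, Z=11>9); F⁻ < I⁻ (same group, period 2 vs 5).
Putting Al³⁺ in gives Si⁴⁺ < Al³⁺ < Mg²⁺ < Na⁺ < F⁻ < I⁻; it lands at slot 2.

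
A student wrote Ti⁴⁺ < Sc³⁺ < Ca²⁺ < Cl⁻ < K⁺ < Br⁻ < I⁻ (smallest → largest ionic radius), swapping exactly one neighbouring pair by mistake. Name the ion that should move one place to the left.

K⁺

Scanning neighbour by neighbour, only Cl⁻/K⁺ violates a trend: they are isoelectronic (18 e⁻) and K has more protons than Cl (19 vs 17), making K⁺ smaller. That makes K⁺ the one sitting a position late relative to where it belongs.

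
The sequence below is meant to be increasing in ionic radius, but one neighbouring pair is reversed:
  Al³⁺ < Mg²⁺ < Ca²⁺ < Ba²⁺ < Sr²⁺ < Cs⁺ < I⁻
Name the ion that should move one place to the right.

Compare adjacent ions: same group and charge — period 5 sits above period 6, so Sr²⁺ is smaller — yet in this increasing list Ba²⁺ sits before Sr²⁺. Nothing else is reversed, so Ba²⁺ should move one place to the right.

Ba²⁺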